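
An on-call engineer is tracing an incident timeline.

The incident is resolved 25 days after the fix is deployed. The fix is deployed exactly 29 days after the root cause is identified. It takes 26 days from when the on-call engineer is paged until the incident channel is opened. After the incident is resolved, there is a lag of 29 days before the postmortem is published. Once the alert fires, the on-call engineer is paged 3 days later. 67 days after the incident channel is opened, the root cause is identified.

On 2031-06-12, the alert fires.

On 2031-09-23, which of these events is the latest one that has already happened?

The root cause is identified

The alert fires: Jun 12, 2031.
The on-call engineer is paged: Jun 12, 2031 + 3 days = Jun 15, 2031.
The incident channel is opened: Jun 15, 2031 + 26 days = Jul 11, 2031.
The root cause is identified: Jul 11, 2031 + 67 days = Sep 16, 2031.
The fix is deployed: Sep 16, 2031 + 29 days = Oct 15, 2031.
The incident is resolved: Oct 15, 2031 + 25 days = Nov 9, 2031.
The postmortem is published: Nov 9, 2031 + 29 days = Dec 8, 2031.
Sep 23, 2031 falls between when the root cause is identified (Sep 16, 2031) and when the fix is deployed (Oct 15, 2031).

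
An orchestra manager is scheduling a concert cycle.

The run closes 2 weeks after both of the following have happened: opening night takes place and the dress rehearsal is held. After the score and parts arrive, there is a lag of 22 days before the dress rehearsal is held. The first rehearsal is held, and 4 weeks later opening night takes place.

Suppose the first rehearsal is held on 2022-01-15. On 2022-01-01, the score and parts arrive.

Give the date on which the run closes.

The first rehearsal is held: Jan 15, 2022.
Opening night takes place: Jan 15, 2022 + 4 weeks = Feb 12, 2022.
The score and parts arrive: Jan 1, 2022.
The dress rehearsal is held: Jan 1, 2022 + 22 days = Jan 23, 2022.
Both prerequisites met — opening night takes place (Feb 12, 2022), the dress rehearsal is held (Jan 23, 2022); the later is Feb 12, 2022.
The run closes: Feb 12, 2022 + 2 weeks = Feb 26, 2022.

2022-02-26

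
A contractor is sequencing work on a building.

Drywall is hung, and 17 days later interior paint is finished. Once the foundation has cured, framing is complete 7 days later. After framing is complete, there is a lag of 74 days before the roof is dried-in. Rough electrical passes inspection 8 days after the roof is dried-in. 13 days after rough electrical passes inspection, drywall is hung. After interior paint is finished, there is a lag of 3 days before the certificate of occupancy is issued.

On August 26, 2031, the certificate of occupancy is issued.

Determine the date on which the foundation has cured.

The certificate of occupancy is issued: Aug 26, 2031.
Interior paint is finished: Aug 26, 2031 − 3 days = Aug 23, 2031.
Drywall is hung: Aug 23, 2031 − 17 days = Aug 6, 2031.
Rough electrical passes inspection: Aug 6, 2031 − 13 days = Jul 24, 2031.
The roof is dried-in: Jul 24, 2031 − 8 days = Jul 16, 2031.
Framing is complete: Jul 16, 2031 − 74 days = May 3, 2031.
The foundation has cured: May 3, 2031 − 7 days = Apr 26, 2031.

April 26, 2031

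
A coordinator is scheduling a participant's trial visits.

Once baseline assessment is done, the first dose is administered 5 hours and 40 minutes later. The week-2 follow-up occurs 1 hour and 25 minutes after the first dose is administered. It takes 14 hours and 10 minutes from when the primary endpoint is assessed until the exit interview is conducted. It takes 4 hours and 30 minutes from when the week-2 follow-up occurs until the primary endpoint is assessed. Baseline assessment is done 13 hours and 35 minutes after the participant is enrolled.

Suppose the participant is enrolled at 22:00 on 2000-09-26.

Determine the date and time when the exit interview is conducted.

The participant is enrolled: 22:00 Sep 26, 2000.
Baseline assessment is done: 22:00 Sep 26, 2000 + 13h35m = 11:35 Sep 27, 2000.
The first dose is administered: 11:35 Sep 27, 2000 + 5h40m = 17:15 Sep 27, 2000.
The week-2 follow-up occurs: 17:15 Sep 27, 2000 + 1h25m = 18:40 Sep 27, 2000.
The primary endpoint is assessed: 18:40 Sep 27, 2000 + 4h30m = 23:10 Sep 27, 2000.
The exit interview is conducted: 23:10 Sep 27, 2000 + 14h10m = 13:20 Sep 28, 2000.

13:20 on 2000-09-28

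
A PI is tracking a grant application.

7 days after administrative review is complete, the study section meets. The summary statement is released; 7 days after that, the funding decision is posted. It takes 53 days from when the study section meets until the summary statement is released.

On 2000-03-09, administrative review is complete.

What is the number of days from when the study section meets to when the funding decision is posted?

Causal path: the study section meets → the summary statement is released → the funding decision is posted.
Total delay along the path: 53 + 7 = 60 days.

60 days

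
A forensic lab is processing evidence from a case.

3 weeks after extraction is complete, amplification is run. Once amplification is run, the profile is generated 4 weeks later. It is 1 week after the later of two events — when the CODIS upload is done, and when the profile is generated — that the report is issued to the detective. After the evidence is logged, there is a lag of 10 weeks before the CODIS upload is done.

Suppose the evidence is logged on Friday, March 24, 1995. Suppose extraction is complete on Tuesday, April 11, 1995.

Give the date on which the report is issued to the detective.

Friday, June 9, 1995

The evidence is logged: Mar 24, 1995.
The CODIS upload is done: Mar 24, 1995 + 10 weeks = Jun 2, 1995.
Extraction is complete: Apr 11, 1995.
Amplification is run: Apr 11, 1995 + 3 weeks = May 2, 1995.
The profile is generated: May 2, 1995 + 4 weeks = May 30, 1995.
Both prerequisites met — the CODIS upload is done (Jun 2, 1995), the profile is generated (May 30, 1995); the later is Jun 2, 1995.
The report is issued to the detective: Jun 2, 1995 + 1 week = Jun 9, 1995.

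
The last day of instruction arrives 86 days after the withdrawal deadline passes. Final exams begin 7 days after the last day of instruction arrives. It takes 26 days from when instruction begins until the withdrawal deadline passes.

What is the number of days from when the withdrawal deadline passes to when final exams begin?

Causal path: the withdrawal deadline passes → the last day of instruction arrives → final exams begin.
Total delay along the path: 86 + 7 = 93 days.

93 days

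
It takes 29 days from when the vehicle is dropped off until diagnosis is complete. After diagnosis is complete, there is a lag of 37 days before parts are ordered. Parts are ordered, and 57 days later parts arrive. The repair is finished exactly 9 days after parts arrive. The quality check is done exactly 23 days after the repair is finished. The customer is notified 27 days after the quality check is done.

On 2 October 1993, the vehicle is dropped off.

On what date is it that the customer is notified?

2 April 1994

The vehicle is dropped off: Oct 2, 1993.
Diagnosis is complete: Oct 2, 1993 + 29 days = Oct 31, 1993.
Parts are ordered: Oct 31, 1993 + 37 days = Dec 7, 1993.
Parts arrive: Dec 7, 1993 + 57 days = Feb 2, 1994.
The repair is finished: Feb 2, 1994 + 9 days = Feb 11, 1994.
The quality check is done: Feb 11, 1994 + 23 days = Mar 6, 1994.
The customer is notified: Mar 6, 1994 + 27 days = Apr 2, 1994.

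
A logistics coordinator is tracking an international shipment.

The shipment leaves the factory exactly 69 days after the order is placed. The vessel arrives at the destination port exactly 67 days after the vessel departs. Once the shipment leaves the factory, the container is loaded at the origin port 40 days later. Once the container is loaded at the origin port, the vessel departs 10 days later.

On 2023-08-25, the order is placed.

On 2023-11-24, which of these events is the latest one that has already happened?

The order is placed: Aug 25, 2023.
The shipment leaves the factory: Aug 25, 2023 + 69 days = Nov 2, 2023.
The container is loaded at the origin port: Nov 2, 2023 + 40 days = Dec 12, 2023.
The vessel departs: Dec 12, 2023 + 10 days = Dec 22, 2023.
The vessel arrives at the destination port: Dec 22, 2023 + 67 days = Feb 27, 2024.
Nov 24, 2023 falls between when the shipment leaves the factory (Nov 2, 2023) and when the container is loaded at the origin port (Dec 12, 2023).

The shipment leaves the factory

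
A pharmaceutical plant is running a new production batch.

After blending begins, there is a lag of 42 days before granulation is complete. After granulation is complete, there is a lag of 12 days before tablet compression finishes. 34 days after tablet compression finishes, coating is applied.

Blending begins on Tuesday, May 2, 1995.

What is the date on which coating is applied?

Saturday, July 29, 1995

Blending begins: May 2, 1995.
Granulation is complete: May 2, 1995 + 42 days = Jun 13, 1995.
Tablet compression finishes: Jun 13, 1995 + 12 days = Jun 25, 1995.
Coating is applied: Jun 25, 1995 + 34 days = Jul 29, 1995.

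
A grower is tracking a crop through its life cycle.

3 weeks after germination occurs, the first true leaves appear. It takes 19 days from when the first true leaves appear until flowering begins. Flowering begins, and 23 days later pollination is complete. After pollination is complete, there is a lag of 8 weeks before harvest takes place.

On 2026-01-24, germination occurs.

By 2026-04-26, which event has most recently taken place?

Germination occurs: Jan 24, 2026.
The first true leaves appear: Jan 24, 2026 + 3 weeks = Feb 14, 2026.
Flowering begins: Feb 14, 2026 + 19 days = Mar 5, 2026.
Pollination is complete: Mar 5, 2026 + 23 days = Mar 28, 2026.
Harvest takes place: Mar 28, 2026 + 8 weeks = May 23, 2026.
Apr 26, 2026 falls between when pollination is complete (Mar 28, 2026) and when harvest takes place (May 23, 2026).

Pollination is complete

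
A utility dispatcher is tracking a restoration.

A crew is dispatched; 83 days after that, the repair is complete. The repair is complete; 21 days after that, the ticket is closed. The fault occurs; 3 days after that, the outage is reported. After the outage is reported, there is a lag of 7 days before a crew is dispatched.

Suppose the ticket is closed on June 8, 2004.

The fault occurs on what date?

February 15, 2004

The ticket is closed: Jun 8, 2004.
The repair is complete: Jun 8, 2004 − 21 days = May 18, 2004.
A crew is dispatched: May 18, 2004 − 83 days = Feb 25, 2004.
The outage is reported: Feb 25, 2004 − 7 days = Feb 18, 2004.
The fault occurs: Feb 18, 2004 − 3 days = Feb 15, 2004.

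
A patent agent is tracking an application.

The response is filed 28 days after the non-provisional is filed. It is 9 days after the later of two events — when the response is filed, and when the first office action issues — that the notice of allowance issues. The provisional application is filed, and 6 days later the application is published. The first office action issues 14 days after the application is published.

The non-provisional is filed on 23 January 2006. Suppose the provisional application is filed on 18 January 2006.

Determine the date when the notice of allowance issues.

1 March 2006

The non-provisional is filed: Jan 23, 2006.
The response is filed: Jan 23, 2006 + 28 days = Feb 20, 2006.
The provisional application is filed: Jan 18, 2006.
The application is published: Jan 18, 2006 + 6 days = Jan 24, 2006.
The first office action issues: Jan 24, 2006 + 14 days = Feb 7, 2006.
Both prerequisites met — the response is filed (Feb 20, 2006), the first office action issues (Feb 7, 2006); the later is Feb 20, 2006.
The notice of allowance issues: Feb 20, 2006 + 9 days = Mar 1, 2006.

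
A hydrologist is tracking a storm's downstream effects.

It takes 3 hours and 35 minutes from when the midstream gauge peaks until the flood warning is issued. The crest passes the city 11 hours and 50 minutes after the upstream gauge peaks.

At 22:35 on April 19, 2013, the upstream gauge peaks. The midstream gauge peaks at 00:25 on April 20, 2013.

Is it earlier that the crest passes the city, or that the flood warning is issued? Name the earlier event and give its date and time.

The flood warning is issued — 04:00 on April 20, 2013

The upstream gauge peaks: 22:35 Apr 19, 2013.
The crest passes the city: 22:35 Apr 19, 2013 + 11h50m = 10:25 Apr 20, 2013.
The midstream gauge peaks: 00:25 Apr 20, 2013.
The flood warning is issued: 00:25 Apr 20, 2013 + 3h35m = 04:00 Apr 20, 2013.
Comparing: the crest passes the city at 10:25 Apr 20, 2013 vs the flood warning is issued at 04:00 Apr 20, 2013. Earlier: the flood warning is issued.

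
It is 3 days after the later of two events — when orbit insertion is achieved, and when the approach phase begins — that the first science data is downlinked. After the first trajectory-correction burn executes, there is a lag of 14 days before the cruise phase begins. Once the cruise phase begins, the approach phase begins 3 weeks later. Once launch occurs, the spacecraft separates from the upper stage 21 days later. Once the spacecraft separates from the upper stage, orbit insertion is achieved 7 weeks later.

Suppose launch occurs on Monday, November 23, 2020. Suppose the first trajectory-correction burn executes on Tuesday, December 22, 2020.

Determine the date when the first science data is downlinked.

Thursday, February 4, 2021

Launch occurs: Nov 23, 2020.
The spacecraft separates from the upper stage: Nov 23, 2020 + 21 days = Dec 14, 2020.
Orbit insertion is achieved: Dec 14, 2020 + 7 weeks = Feb 1, 2021.
The first trajectory-correction burn executes: Dec 22, 2020.
The cruise phase begins: Dec 22, 2020 + 14 days = Jan 5, 2021.
The approach phase begins: Jan 5, 2021 + 3 weeks = Jan 26, 2021.
Both prerequisites met — orbit insertion is achieved (Feb 1, 2021), the approach phase begins (Jan 26, 2021); the later is Feb 1, 2021.
The first science data is downlinked: Feb 1, 2021 + 3 days = Feb 4, 2021.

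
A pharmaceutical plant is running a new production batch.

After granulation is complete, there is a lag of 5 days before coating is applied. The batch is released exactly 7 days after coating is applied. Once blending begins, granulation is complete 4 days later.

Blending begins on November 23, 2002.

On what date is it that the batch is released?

December 9, 2002

Blending begins: Nov 23, 2002.
Granulation is complete: Nov 23, 2002 + 4 days = Nov 27, 2002.
Coating is applied: Nov 27, 2002 + 5 days = Dec 2, 2002.
The batch is released: Dec 2, 2002 + 7 days = Dec 9, 2002.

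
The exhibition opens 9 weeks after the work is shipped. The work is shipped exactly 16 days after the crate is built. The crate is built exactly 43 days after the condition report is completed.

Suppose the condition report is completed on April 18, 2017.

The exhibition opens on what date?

The condition report is completed: Apr 18, 2017.
The crate is built: Apr 18, 2017 + 43 days = May 31, 2017.
The work is shipped: May 31, 2017 + 16 days = Jun 16, 2017.
The exhibition opens: Jun 16, 2017 + 9 weeks = Aug 18, 2017.

August 18, 2017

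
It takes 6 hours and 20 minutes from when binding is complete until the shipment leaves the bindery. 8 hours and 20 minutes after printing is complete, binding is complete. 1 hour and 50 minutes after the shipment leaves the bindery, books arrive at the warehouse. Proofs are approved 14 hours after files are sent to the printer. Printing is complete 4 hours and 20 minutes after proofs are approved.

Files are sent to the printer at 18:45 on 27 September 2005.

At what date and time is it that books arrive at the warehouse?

Files are sent to the printer: 18:45 Sep 27, 2005.
Proofs are approved: 18:45 Sep 27, 2005 + 14h = 08:45 Sep 28, 2005.
Printing is complete: 08:45 Sep 28, 2005 + 4h20m = 13:05 Sep 28, 2005.
Binding is complete: 13:05 Sep 28, 2005 + 8h20m = 21:25 Sep 28, 2005.
The shipment leaves the bindery: 21:25 Sep 28, 2005 + 6h20m = 03:45 Sep 29, 2005.
Books arrive at the warehouse: 03:45 Sep 29, 2005 + 1h50m = 05:35 Sep 29, 2005.

05:35 on 29 September 2005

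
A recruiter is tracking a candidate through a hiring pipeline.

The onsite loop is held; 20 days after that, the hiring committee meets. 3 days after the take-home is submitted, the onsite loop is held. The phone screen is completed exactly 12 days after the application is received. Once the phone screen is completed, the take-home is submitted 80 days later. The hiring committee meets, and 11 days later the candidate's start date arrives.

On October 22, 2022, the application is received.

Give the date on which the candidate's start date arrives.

The application is received: Oct 22, 2022.
The phone screen is completed: Oct 22, 2022 + 12 days = Nov 3, 2022.
The take-home is submitted: Nov 3, 2022 + 80 days = Jan 22, 2023.
The onsite loop is held: Jan 22, 2023 + 3 days = Jan 25, 2023.
The hiring committee meets: Jan 25, 2023 + 20 days = Feb 14, 2023.
The candidate's start date arrives: Feb 14, 2023 + 11 days = Feb 25, 2023.

February 25, 2023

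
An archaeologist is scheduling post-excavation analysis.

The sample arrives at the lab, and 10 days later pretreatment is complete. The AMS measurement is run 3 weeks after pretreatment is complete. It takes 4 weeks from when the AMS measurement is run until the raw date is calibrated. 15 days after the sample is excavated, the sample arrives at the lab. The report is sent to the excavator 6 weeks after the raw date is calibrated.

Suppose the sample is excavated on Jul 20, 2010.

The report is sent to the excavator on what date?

Nov 13, 2010

The sample is excavated: Jul 20, 2010.
The sample arrives at the lab: Jul 20, 2010 + 15 days = Aug 4, 2010.
Pretreatment is complete: Aug 4, 2010 + 10 days = Aug 14, 2010.
The AMS measurement is run: Aug 14, 2010 + 3 weeks = Sep 4, 2010.
The raw date is calibrated: Sep 4, 2010 + 4 weeks = Oct 2, 2010.
The report is sent to the excavator: Oct 2, 2010 + 6 weeks = Nov 13, 2010.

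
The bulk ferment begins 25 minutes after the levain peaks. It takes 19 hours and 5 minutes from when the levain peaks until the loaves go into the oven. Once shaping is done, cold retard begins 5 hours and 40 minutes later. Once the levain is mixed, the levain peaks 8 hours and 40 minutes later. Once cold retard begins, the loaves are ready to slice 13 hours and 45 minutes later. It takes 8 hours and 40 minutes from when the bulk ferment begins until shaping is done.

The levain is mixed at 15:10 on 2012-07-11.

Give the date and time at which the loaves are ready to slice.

04:20 on 2012-07-13

The levain is mixed: 15:10 Jul 11, 2012.
The levain peaks: 15:10 Jul 11, 2012 + 8h40m = 23:50 Jul 11, 2012.
The bulk ferment begins: 23:50 Jul 11, 2012 + 25m = 00:15 Jul 12, 2012.
Shaping is done: 00:15 Jul 12, 2012 + 8h40m = 08:55 Jul 12, 2012.
Cold retard begins: 08:55 Jul 12, 2012 + 5h40m = 14:35 Jul 12, 2012.
The loaves are ready to slice: 14:35 Jul 12, 2012 + 13h45m = 04:20 Jul 13, 2012.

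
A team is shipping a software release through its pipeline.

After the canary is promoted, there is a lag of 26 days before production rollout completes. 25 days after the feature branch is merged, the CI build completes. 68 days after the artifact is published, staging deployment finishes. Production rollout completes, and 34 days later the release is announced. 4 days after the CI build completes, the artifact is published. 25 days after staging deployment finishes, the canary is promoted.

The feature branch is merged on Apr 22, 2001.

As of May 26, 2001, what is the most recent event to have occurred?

The feature branch is merged: Apr 22, 2001.
The CI build completes: Apr 22, 2001 + 25 days = May 17, 2001.
The artifact is published: May 17, 2001 + 4 days = May 21, 2001.
Staging deployment finishes: May 21, 2001 + 68 days = Jul 28, 2001.
The canary is promoted: Jul 28, 2001 + 25 days = Aug 22, 2001.
Production rollout completes: Aug 22, 2001 + 26 days = Sep 17, 2001.
The release is announced: Sep 17, 2001 + 34 days = Oct 21, 2001.
May 26, 2001 falls between when the artifact is published (May 21, 2001) and when staging deployment finishes (Jul 28, 2001).

The artifact is published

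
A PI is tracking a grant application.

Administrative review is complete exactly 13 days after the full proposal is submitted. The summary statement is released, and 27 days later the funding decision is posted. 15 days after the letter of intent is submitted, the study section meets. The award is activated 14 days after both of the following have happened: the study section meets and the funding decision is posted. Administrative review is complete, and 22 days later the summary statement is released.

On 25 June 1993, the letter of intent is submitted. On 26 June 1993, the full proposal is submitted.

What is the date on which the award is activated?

The letter of intent is submitted: Jun 25, 1993.
The study section meets: Jun 25, 1993 + 15 days = Jul 10, 1993.
The full proposal is submitted: Jun 26, 1993.
Administrative review is complete: Jun 26, 1993 + 13 days = Jul 9, 1993.
The summary statement is released: Jul 9, 1993 + 22 days = Jul 31, 1993.
The funding decision is posted: Jul 31, 1993 + 27 days = Aug 27, 1993.
Both prerequisites met — the study section meets (Jul 10, 1993), the funding decision is posted (Aug 27, 1993); the later is Aug 27, 1993.
The award is activated: Aug 27, 1993 + 14 days = Sep 10, 1993.

10 September 1993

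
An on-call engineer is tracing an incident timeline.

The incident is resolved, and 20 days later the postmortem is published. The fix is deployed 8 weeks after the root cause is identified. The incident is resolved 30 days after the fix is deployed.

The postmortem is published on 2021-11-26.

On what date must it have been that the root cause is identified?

The postmortem is published: Nov 26, 2021.
The incident is resolved: Nov 26, 2021 − 20 days = Nov 6, 2021.
The fix is deployed: Nov 6, 2021 − 30 days = Oct 7, 2021.
The root cause is identified: Oct 7, 2021 − 8 weeks = Aug 12, 2021.

2021-08-12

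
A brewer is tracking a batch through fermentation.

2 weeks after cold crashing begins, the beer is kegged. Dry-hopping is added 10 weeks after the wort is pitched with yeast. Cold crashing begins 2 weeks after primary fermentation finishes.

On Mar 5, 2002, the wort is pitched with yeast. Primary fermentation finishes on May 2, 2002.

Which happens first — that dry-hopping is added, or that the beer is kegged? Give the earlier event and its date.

The wort is pitched with yeast: Mar 5, 2002.
Dry-hopping is added: Mar 5, 2002 + 10 weeks = May 14, 2002.
Primary fermentation finishes: May 2, 2002.
Cold crashing begins: May 2, 2002 + 2 weeks = May 16, 2002.
The beer is kegged: May 16, 2002 + 2 weeks = May 30, 2002.
Comparing: dry-hopping is added on May 14, 2002 vs the beer is kegged on May 30, 2002. Earlier: dry-hopping is added.

Dry-hopping is added — May 14, 2002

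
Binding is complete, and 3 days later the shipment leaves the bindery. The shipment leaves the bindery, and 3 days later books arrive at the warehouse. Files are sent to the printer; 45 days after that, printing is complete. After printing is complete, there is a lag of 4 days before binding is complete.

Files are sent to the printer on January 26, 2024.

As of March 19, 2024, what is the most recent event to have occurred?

The shipment leaves the bindery

Files are sent to the printer: Jan 26, 2024.
Printing is complete: Jan 26, 2024 + 45 days = Mar 11, 2024.
Binding is complete: Mar 11, 2024 + 4 days = Mar 15, 2024.
The shipment leaves the bindery: Mar 15, 2024 + 3 days = Mar 18, 2024.
Books arrive at the warehouse: Mar 18, 2024 + 3 days = Mar 21, 2024.
Mar 19, 2024 falls between when the shipment leaves the bindery (Mar 18, 2024) and when books arrive at the warehouse (Mar 21, 2024).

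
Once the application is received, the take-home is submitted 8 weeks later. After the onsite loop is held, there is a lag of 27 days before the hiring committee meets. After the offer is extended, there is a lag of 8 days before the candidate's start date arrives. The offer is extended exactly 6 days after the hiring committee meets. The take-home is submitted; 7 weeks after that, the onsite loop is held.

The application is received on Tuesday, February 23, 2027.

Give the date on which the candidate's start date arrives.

The application is received: Feb 23, 2027.
The take-home is submitted: Feb 23, 2027 + 8 weeks = Apr 20, 2027.
The onsite loop is held: Apr 20, 2027 + 7 weeks = Jun 8, 2027.
The hiring committee meets: Jun 8, 2027 + 27 days = Jul 5, 2027.
The offer is extended: Jul 5, 2027 + 6 days = Jul 11, 2027.
The candidate's start date arrives: Jul 11, 2027 + 8 days = Jul 19, 2027.

Monday, July 19, 2027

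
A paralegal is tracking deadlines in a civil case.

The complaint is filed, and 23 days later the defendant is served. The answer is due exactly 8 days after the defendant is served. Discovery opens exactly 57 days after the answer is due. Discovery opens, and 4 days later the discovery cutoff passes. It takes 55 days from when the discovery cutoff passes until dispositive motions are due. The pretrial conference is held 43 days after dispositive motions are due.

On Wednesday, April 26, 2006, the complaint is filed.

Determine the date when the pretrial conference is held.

The complaint is filed: Apr 26, 2006.
The defendant is served: Apr 26, 2006 + 23 days = May 19, 2006.
The answer is due: May 19, 2006 + 8 days = May 27, 2006.
Discovery opens: May 27, 2006 + 57 days = Jul 23, 2006.
The discovery cutoff passes: Jul 23, 2006 + 4 days = Jul 27, 2006.
Dispositive motions are due: Jul 27, 2006 + 55 days = Sep 20, 2006.
The pretrial conference is held: Sep 20, 2006 + 43 days = Nov 2, 2006.

Thursday, November 2, 2006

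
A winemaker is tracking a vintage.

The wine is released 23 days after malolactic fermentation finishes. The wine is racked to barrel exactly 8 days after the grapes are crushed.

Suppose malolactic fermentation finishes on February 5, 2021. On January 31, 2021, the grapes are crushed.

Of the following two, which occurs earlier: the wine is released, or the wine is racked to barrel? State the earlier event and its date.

The wine is racked to barrel — February 8, 2021

Malolactic fermentation finishes: Feb 5, 2021.
The wine is released: Feb 5, 2021 + 23 days = Feb 28, 2021.
The grapes are crushed: Jan 31, 2021.
The wine is racked to barrel: Jan 31, 2021 + 8 days = Feb 8, 2021.
Comparing: the wine is released on Feb 28, 2021 vs the wine is racked to barrel on Feb 8, 2021. Earlier: the wine is racked to barrel.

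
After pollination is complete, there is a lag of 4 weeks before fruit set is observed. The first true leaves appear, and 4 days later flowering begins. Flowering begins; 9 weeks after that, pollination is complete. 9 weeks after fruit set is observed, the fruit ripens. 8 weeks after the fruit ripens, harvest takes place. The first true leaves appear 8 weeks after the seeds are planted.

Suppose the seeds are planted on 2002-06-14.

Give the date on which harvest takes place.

2003-03-11

The seeds are planted: Jun 14, 2002.
The first true leaves appear: Jun 14, 2002 + 8 weeks = Aug 9, 2002.
Flowering begins: Aug 9, 2002 + 4 days = Aug 13, 2002.
Pollination is complete: Aug 13, 2002 + 9 weeks = Oct 15, 2002.
Fruit set is observed: Oct 15, 2002 + 4 weeks = Nov 12, 2002.
The fruit ripens: Nov 12, 2002 + 9 weeks = Jan 14, 2003.
Harvest takes place: Jan 14, 2003 + 8 weeks = Mar 11, 2003.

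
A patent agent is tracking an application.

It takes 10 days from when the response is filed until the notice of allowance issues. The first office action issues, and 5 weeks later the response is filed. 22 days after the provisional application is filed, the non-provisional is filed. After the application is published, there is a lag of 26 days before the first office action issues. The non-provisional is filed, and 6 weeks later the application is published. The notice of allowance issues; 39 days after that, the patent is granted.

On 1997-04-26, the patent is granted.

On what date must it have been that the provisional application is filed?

The patent is granted: Apr 26, 1997.
The notice of allowance issues: Apr 26, 1997 − 39 days = Mar 18, 1997.
The response is filed: Mar 18, 1997 − 10 days = Mar 8, 1997.
The first office action issues: Mar 8, 1997 − 5 weeks = Feb 1, 1997.
The application is published: Feb 1, 1997 − 26 days = Jan 6, 1997.
The non-provisional is filed: Jan 6, 1997 − 6 weeks = Nov 25, 1996.
The provisional application is filed: Nov 25, 1996 − 22 days = Nov 3, 1996.

1996-11-03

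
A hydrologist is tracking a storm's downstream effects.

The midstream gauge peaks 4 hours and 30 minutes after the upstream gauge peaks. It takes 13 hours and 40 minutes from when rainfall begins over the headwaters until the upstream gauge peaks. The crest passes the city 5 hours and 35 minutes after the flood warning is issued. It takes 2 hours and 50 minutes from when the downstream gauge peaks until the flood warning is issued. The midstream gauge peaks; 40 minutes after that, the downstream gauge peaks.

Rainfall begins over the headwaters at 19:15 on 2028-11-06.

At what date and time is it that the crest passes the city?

Rainfall begins over the headwaters: 19:15 Nov 6, 2028.
The upstream gauge peaks: 19:15 Nov 6, 2028 + 13h40m = 08:55 Nov 7, 2028.
The midstream gauge peaks: 08:55 Nov 7, 2028 + 4h30m = 13:25 Nov 7, 2028.
The downstream gauge peaks: 13:25 Nov 7, 2028 + 40m = 14:05 Nov 7, 2028.
The flood warning is issued: 14:05 Nov 7, 2028 + 2h50m = 16:55 Nov 7, 2028.
The crest passes the city: 16:55 Nov 7, 2028 + 5h35m = 22:30 Nov 7, 2028.

22:30 on 2028-11-07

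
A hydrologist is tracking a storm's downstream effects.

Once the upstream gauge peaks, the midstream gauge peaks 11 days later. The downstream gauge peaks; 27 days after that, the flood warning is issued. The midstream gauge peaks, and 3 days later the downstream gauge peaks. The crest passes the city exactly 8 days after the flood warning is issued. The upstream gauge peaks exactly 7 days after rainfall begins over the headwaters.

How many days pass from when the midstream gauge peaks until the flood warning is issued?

30 days

Causal path: the midstream gauge peaks → the downstream gauge peaks → the flood warning is issued.
Total delay along the path: 3 + 27 = 30 days.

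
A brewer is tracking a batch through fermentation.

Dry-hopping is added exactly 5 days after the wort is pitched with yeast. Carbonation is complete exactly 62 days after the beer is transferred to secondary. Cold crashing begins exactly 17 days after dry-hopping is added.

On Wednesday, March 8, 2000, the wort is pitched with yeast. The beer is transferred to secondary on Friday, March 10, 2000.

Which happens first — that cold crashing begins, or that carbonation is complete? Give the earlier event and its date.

Cold crashing begins — Thursday, March 30, 2000

The wort is pitched with yeast: Mar 8, 2000.
Dry-hopping is added: Mar 8, 2000 + 5 days = Mar 13, 2000.
Cold crashing begins: Mar 13, 2000 + 17 days = Mar 30, 2000.
The beer is transferred to secondary: Mar 10, 2000.
Carbonation is complete: Mar 10, 2000 + 62 days = May 11, 2000.
Comparing: cold crashing begins on Mar 30, 2000 vs carbonation is complete on May 11, 2000. Earlier: cold crashing begins.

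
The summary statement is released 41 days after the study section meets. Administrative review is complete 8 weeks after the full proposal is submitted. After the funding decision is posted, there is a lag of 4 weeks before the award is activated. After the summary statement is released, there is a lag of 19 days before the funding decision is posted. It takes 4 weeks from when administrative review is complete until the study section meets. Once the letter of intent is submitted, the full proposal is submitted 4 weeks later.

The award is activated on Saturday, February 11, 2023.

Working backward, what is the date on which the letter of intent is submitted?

The award is activated: Feb 11, 2023.
The funding decision is posted: Feb 11, 2023 − 4 weeks = Jan 14, 2023.
The summary statement is released: Jan 14, 2023 − 19 days = Dec 26, 2022.
The study section meets: Dec 26, 2022 − 41 days = Nov 15, 2022.
Administrative review is complete: Nov 15, 2022 − 4 weeks = Oct 18, 2022.
The full proposal is submitted: Oct 18, 2022 − 8 weeks = Aug 23, 2022.
The letter of intent is submitted: Aug 23, 2022 − 4 weeks = Jul 26, 2022.

Tuesday, July 26, 2022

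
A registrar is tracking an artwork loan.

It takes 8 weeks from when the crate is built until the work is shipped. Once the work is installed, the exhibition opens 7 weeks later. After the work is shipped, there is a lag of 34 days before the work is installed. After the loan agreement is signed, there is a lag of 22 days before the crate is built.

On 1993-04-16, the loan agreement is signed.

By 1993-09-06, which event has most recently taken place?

The loan agreement is signed: Apr 16, 1993.
The crate is built: Apr 16, 1993 + 22 days = May 8, 1993.
The work is shipped: May 8, 1993 + 8 weeks = Jul 3, 1993.
The work is installed: Jul 3, 1993 + 34 days = Aug 6, 1993.
The exhibition opens: Aug 6, 1993 + 7 weeks = Sep 24, 1993.
Sep 6, 1993 falls between when the work is installed (Aug 6, 1993) and when the exhibition opens (Sep 24, 1993).

The work is installed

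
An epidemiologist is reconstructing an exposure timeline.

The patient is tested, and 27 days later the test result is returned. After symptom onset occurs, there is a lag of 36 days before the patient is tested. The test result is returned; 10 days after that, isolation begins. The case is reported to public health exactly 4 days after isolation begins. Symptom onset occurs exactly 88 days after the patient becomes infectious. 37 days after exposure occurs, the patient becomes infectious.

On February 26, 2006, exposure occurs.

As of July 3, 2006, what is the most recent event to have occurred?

Symptom onset occurs

Exposure occurs: Feb 26, 2006.
The patient becomes infectious: Feb 26, 2006 + 37 days = Apr 4, 2006.
Symptom onset occurs: Apr 4, 2006 + 88 days = Jul 1, 2006.
The patient is tested: Jul 1, 2006 + 36 days = Aug 6, 2006.
The test result is returned: Aug 6, 2006 + 27 days = Sep 2, 2006.
Isolation begins: Sep 2, 2006 + 10 days = Sep 12, 2006.
The case is reported to public health: Sep 12, 2006 + 4 days = Sep 16, 2006.
Jul 3, 2006 falls between when symptom onset occurs (Jul 1, 2006) and when the patient is tested (Aug 6, 2006).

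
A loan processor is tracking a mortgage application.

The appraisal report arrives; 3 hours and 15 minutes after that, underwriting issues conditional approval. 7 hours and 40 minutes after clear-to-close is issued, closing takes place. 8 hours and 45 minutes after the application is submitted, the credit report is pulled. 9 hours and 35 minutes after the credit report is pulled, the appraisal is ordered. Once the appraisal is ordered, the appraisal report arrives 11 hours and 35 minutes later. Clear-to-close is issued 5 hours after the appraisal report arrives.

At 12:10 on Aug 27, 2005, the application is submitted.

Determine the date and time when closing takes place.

The application is submitted: 12:10 Aug 27, 2005.
The credit report is pulled: 12:10 Aug 27, 2005 + 8h45m = 20:55 Aug 27, 2005.
The appraisal is ordered: 20:55 Aug 27, 2005 + 9h35m = 06:30 Aug 28, 2005.
The appraisal report arrives: 06:30 Aug 28, 2005 + 11h35m = 18:05 Aug 28, 2005.
Clear-to-close is issued: 18:05 Aug 28, 2005 + 5h = 23:05 Aug 28, 2005.
Closing takes place: 23:05 Aug 28, 2005 + 7h40m = 06:45 Aug 29, 2005.

06:45 on Aug 29, 2005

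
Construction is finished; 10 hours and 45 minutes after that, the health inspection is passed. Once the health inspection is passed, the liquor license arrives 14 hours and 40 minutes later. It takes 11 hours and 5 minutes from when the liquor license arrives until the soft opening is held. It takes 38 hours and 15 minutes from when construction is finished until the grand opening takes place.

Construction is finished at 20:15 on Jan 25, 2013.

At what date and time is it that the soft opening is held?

Construction is finished: 20:15 Jan 25, 2013.
The health inspection is passed: 20:15 Jan 25, 2013 + 10h45m = 07:00 Jan 26, 2013.
The liquor license arrives: 07:00 Jan 26, 2013 + 14h40m = 21:40 Jan 26, 2013.
The soft opening is held: 21:40 Jan 26, 2013 + 11h05m = 08:45 Jan 27, 2013.

08:45 on Jan 27, 2013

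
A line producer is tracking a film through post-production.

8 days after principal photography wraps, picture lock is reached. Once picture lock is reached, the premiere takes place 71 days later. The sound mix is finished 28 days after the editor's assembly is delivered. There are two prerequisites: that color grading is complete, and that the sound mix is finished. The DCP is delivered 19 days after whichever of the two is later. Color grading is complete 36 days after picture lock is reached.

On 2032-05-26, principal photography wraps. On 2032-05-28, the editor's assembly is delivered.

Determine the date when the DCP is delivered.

2032-07-28

Principal photography wraps: May 26, 2032.
Picture lock is reached: May 26, 2032 + 8 days = Jun 3, 2032.
Color grading is complete: Jun 3, 2032 + 36 days = Jul 9, 2032.
The editor's assembly is delivered: May 28, 2032.
The sound mix is finished: May 28, 2032 + 28 days = Jun 25, 2032.
Both prerequisites met — color grading is complete (Jul 9, 2032), the sound mix is finished (Jun 25, 2032); the later is Jul 9, 2032.
The DCP is delivered: Jul 9, 2032 + 19 days = Jul 28, 2032.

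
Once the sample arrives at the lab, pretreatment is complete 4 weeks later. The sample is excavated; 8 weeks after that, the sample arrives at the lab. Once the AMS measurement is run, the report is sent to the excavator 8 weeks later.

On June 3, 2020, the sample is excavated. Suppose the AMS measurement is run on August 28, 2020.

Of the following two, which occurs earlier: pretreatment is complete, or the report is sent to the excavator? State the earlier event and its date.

The sample is excavated: Jun 3, 2020.
The sample arrives at the lab: Jun 3, 2020 + 8 weeks = Jul 29, 2020.
Pretreatment is complete: Jul 29, 2020 + 4 weeks = Aug 26, 2020.
The AMS measurement is run: Aug 28, 2020.
The report is sent to the excavator: Aug 28, 2020 + 8 weeks = Oct 23, 2020.
Comparing: pretreatment is complete on Aug 26, 2020 vs the report is sent to the excavator on Oct 23, 2020. Earlier: pretreatment is complete.

Pretreatment is complete — August 26, 2020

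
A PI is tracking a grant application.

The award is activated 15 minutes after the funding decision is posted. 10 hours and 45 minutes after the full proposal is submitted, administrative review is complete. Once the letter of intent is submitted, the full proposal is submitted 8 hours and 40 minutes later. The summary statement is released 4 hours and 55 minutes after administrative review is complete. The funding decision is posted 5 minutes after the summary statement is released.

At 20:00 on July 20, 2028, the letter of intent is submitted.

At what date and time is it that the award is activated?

20:40 on July 21, 2028

The letter of intent is submitted: 20:00 Jul 20, 2028.
The full proposal is submitted: 20:00 Jul 20, 2028 + 8h40m = 04:40 Jul 21, 2028.
Administrative review is complete: 04:40 Jul 21, 2028 + 10h45m = 15:25 Jul 21, 2028.
The summary statement is released: 15:25 Jul 21, 2028 + 4h55m = 20:20 Jul 21, 2028.
The funding decision is posted: 20:20 Jul 21, 2028 + 5m = 20:25 Jul 21, 2028.
The award is activated: 20:25 Jul 21, 2028 + 15m = 20:40 Jul 21, 2028.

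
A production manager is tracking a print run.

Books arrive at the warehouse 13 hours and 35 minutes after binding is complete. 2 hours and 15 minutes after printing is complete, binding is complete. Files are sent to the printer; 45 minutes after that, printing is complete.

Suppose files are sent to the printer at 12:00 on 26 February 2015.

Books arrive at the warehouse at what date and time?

04:35 on 27 February 2015

Files are sent to the printer: 12:00 Feb 26, 2015.
Printing is complete: 12:00 Feb 26, 2015 + 45m = 12:45 Feb 26, 2015.
Binding is complete: 12:45 Feb 26, 2015 + 2h15m = 15:00 Feb 26, 2015.
Books arrive at the warehouse: 15:00 Feb 26, 2015 + 13h35m = 04:35 Feb 27, 2015.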